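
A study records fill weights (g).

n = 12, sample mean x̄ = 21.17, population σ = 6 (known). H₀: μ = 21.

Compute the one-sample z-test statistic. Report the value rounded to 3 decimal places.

test statistic = 0.098

SE = σ/√n = 6/√12 = 1.7321
z = (x̄−μ₀)/SE = (21.17−21)/1.7321 = 0.0981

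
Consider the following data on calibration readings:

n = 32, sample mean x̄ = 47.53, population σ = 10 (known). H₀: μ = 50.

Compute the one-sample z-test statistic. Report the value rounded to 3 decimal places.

test statistic = -1.397

SE = σ/√n = 10/√32 = 1.7678
z = (x̄−μ₀)/SE = (47.53−50)/1.7678 = -1.3972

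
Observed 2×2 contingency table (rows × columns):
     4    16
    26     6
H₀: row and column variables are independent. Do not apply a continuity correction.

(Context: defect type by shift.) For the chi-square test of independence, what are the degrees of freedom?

df = (r−1)(c−1) = (2−1)·(2−1) = 1

degrees of freedom = 1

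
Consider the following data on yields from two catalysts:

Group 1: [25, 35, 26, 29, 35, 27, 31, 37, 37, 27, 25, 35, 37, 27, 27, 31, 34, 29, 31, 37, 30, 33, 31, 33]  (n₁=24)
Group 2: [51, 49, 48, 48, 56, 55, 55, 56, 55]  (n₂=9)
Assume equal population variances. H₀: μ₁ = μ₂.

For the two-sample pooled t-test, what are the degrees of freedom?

degrees of freedom = 31

df = n₁ + n₂ − 2 = 24 + 9 − 2 = 31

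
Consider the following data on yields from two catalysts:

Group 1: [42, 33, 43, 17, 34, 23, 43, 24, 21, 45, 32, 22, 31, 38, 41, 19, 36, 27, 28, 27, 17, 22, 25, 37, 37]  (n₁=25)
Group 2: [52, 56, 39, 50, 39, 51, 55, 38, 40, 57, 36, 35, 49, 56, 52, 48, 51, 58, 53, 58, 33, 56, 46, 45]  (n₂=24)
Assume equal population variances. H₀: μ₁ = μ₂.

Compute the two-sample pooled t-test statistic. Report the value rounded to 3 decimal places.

x̄₁=30.560, s₁=8.775, n₁=25
x̄₂=48.042, s₂=8.019, n₂=24
s_p² = [24·8.775² + 23·8.019²]/47 = 70.7898
SE = √(s_p²·(1/25+1/24)) = 2.4044
t = (30.560−48.042)/2.4044 = -7.2707
df = 47

test statistic = -7.271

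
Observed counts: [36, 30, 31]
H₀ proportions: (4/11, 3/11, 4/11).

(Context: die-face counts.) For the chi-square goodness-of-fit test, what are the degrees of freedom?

df = k − 1 = 3 − 1 = 2

degrees of freedom = 2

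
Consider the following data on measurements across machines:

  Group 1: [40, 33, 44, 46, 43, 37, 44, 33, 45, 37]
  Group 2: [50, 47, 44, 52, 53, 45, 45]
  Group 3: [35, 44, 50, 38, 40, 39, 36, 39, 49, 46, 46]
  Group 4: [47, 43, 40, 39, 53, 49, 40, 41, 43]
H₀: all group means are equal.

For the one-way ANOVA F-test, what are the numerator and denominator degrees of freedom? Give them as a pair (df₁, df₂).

degrees of freedom = [3, 33]

k = 4 groups, N = 37 total
df = (k−1, N−k) = (4−1, 37−4) = (3, 33)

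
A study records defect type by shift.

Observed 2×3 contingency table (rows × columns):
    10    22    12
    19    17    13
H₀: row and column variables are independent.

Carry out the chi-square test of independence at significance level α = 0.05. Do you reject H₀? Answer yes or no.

Row totals [44, 49], col totals [29, 39, 25], n=93
χ² = (10−13.72)²/13.72 + (22−18.45)²/18.45 + (12−11.83)²/11.83 + (19−15.28)²/15.28 + (17−20.55)²/20.55 + (13−13.17)²/13.17 = 3.2146
df = 2
p-value (upper-tail) = 0.20043
At α=0.05: p ≥ α → fail to reject H₀

reject H₀: no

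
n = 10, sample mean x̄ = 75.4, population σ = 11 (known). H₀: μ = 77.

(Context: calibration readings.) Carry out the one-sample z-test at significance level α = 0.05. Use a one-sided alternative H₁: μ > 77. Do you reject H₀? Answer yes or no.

SE = σ/√n = 11/√10 = 3.4785
z = (x̄−μ₀)/SE = (75.4−77)/3.4785 = -0.4600
p-value (one-sided, H₁ greater) = 0.67723
At α=0.05: p ≥ α → fail to reject H₀

reject H₀: no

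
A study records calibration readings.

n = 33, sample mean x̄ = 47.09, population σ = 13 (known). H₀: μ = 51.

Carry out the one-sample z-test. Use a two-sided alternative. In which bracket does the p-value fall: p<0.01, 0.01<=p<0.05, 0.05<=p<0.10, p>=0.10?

SE = σ/√n = 13/√33 = 2.2630
z = (x̄−μ₀)/SE = (47.09−51)/2.2630 = -1.7278
p-value (two-sided) = 0.08403
→ bracket: 0.05<=p<0.10

p-value bracket: 0.05<=p<0.10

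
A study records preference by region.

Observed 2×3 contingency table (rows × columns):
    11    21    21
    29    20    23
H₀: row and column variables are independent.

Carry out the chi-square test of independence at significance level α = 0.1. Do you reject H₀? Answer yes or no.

Row totals [53, 72], col totals [40, 41, 44], n=125
χ² = (11−16.96)²/16.96 + (21−17.38)²/17.38 + (21−18.66)²/18.66 + (29−23.04)²/23.04 + (20−23.62)²/23.62 + (23−25.34)²/25.34 = 5.4533
df = 2
p-value (upper-tail) = 0.06544
At α=0.1: p < α → reject H₀

reject H₀: yes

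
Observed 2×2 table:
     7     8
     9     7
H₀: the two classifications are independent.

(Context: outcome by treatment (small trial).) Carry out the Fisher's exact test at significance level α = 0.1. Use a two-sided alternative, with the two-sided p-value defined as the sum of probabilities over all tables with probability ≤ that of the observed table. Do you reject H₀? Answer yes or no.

reject H₀: no

Margins: r₁=15, r₂=16, c₁=16, c₂=15, n=31
p_obs = C(15,7)·C(16,9)/C(31,16); sum pmf over tables with pmf ≤ p_obs
p-value (two-sided) = 0.72443
At α=0.1: p ≥ α → fail to reject H₀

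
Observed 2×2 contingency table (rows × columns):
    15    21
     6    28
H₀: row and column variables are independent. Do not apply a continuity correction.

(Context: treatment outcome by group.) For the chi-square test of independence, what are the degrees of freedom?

df = (r−1)(c−1) = (2−1)·(2−1) = 1

degrees of freedom = 1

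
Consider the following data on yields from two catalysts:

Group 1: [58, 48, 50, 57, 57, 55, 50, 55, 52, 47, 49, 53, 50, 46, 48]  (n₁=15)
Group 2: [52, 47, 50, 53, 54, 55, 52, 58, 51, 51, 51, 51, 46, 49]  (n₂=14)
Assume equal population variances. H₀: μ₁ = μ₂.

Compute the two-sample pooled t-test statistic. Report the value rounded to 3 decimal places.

x̄₁=51.667, s₁=3.940, n₁=15
x̄₂=51.429, s₂=3.081, n₂=14
s_p² = [14·3.940² + 13·3.081²]/27 = 12.6208
SE = √(s_p²·(1/15+1/14)) = 1.3202
t = (51.667−51.429)/1.3202 = 0.1804
df = 27

test statistic = 0.180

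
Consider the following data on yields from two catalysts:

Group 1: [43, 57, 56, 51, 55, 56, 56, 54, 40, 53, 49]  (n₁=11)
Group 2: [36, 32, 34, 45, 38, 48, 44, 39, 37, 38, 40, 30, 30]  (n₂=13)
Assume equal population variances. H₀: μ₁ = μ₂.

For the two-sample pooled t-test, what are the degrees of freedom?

degrees of freedom = 22

df = n₁ + n₂ − 2 = 11 + 13 − 2 = 22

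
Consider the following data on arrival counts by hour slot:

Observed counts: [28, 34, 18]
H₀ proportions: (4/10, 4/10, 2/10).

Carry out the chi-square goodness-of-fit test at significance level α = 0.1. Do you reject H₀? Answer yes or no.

n = 80; E_i = n·p_i = [32.00, 32.00, 16.00]
χ² = (28−32.00)²/32.00 + (34−32.00)²/32.00 + (18−16.00)²/16.00 = 0.8750
df = 2
p-value (upper-tail) = 0.64565
At α=0.1: p ≥ α → fail to reject H₀

reject H₀: no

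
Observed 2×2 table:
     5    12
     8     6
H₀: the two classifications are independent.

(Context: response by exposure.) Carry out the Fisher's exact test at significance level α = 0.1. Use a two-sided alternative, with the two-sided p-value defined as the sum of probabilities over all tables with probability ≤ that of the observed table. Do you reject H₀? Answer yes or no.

reject H₀: no

Margins: r₁=17, r₂=14, c₁=13, c₂=18, n=31
p_obs = C(17,5)·C(14,8)/C(31,13); sum pmf over tables with pmf ≤ p_obs
p-value (two-sided) = 0.15696
At α=0.1: p ≥ α → fail to reject H₀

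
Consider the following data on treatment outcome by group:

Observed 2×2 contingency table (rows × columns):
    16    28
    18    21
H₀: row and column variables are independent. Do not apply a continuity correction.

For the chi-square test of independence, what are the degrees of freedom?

degrees of freedom = 1

df = (r−1)(c−1) = (2−1)·(2−1) = 1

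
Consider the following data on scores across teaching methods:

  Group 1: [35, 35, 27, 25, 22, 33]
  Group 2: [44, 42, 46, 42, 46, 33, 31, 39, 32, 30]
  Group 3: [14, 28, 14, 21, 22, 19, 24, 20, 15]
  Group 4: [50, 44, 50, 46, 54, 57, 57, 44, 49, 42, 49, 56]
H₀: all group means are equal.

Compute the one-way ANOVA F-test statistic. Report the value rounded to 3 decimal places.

test statistic = 54.611

Group means [29.50, 38.50, 19.67, 49.83], grand mean 36.135
SSB = Σnᵢ(x̄ᵢ−x̄)² = 5012.658; SSW = ΣΣ(x−x̄ᵢ)² = 1009.667
MSB = 5012.658/3 = 1670.8859; MSW = 1009.667/33 = 30.5960
F = MSB/MSW = 54.6113
df = (3, 33)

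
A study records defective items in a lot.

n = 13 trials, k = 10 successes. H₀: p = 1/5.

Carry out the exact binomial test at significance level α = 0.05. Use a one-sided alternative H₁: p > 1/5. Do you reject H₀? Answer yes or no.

Exact binomial: n=13, k=10, p₀=1/5=0.2000
P(X≥10) from Σ C(n,i)·p₀^i·(1−p₀)^(n−i)
p-value (one-sided, H₁ greater) = 0.00002
At α=0.05: p < α → reject H₀

reject H₀: yes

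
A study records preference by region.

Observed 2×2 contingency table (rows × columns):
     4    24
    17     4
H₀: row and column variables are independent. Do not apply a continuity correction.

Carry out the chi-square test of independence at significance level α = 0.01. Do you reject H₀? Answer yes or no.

Row totals [28, 21], col totals [21, 28], n=49
χ² = (4−12.00)²/12.00 + (24−16.00)²/16.00 + (17−9.00)²/9.00 + (4−12.00)²/12.00 = 21.7778
df = 1
p-value (upper-tail) = 0.00000
At α=0.01: p < α → reject H₀

reject H₀: yes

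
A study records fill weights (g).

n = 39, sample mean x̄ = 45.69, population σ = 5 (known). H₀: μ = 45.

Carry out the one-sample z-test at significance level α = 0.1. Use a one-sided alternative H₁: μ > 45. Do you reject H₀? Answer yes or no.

SE = σ/√n = 5/√39 = 0.8006
z = (x̄−μ₀)/SE = (45.69−45)/0.8006 = 0.8618
p-value (one-sided, H₁ greater) = 0.19440
At α=0.1: p ≥ α → fail to reject H₀

reject H₀: no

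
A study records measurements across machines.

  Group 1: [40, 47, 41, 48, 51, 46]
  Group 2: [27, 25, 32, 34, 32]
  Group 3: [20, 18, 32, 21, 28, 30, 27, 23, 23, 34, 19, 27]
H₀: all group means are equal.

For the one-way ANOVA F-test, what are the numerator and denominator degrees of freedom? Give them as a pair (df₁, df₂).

k = 3 groups, N = 23 total
df = (k−1, N−k) = (3−1, 23−3) = (2, 20)

degrees of freedom = [2, 20]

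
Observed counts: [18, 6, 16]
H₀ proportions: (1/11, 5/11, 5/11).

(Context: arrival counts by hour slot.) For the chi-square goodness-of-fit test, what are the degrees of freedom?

degrees of freedom = 2

df = k − 1 = 3 − 1 = 2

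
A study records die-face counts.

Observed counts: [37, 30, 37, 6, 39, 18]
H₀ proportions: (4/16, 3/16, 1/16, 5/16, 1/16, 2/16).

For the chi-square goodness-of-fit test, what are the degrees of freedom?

df = k − 1 = 6 − 1 = 5

degrees of freedom = 5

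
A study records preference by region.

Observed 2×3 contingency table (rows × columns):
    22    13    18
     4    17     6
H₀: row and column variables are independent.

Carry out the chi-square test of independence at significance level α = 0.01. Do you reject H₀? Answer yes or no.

reject H₀: yes

Row totals [53, 27], col totals [26, 30, 24], n=80
χ² = (22−17.23)²/17.23 + (13−19.88)²/19.88 + (18−15.90)²/15.90 + (4−8.78)²/8.78 + (17−10.12)²/10.12 + (6−8.10)²/8.10 = 11.7902
df = 2
p-value (upper-tail) = 0.00275
At α=0.01: p < α → reject H₀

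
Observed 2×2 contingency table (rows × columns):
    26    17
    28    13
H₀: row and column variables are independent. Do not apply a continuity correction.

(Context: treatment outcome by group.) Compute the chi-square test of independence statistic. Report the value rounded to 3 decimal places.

Row totals [43, 41], col totals [54, 30], n=84
χ² = (26−27.64)²/27.64 + (17−15.36)²/15.36 + (28−26.36)²/26.36 + (13−14.64)²/14.64 = 0.5601
df = 1

test statistic = 0.560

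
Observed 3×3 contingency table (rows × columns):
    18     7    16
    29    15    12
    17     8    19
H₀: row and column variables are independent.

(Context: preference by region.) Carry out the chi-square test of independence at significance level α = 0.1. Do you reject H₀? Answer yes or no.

reject H₀: no

Row totals [41, 56, 44], col totals [64, 30, 47], n=141
χ² = (18−18.61)²/18.61 + (7−8.72)²/8.72 + (16−13.67)²/13.67 + (29−25.42)²/25.42 + (15−11.91)²/11.91 + (12−18.67)²/18.67 + (17−19.97)²/19.97 + (8−9.36)²/9.36 + (19−14.67)²/14.67 = 6.3638
df = 4
p-value (upper-tail) = 0.17358
At α=0.1: p ≥ α → fail to reject H₀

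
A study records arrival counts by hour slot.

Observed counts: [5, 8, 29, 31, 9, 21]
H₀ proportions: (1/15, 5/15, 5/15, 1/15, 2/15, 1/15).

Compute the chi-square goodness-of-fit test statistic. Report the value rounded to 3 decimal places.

test statistic = 137.073

n = 103; E_i = n·p_i = [6.87, 34.33, 34.33, 6.87, 13.73, 6.87]
χ² = (5−6.87)²/6.87 + (8−34.33)²/34.33 + (29−34.33)²/34.33 + (31−6.87)²/6.87 + (9−13.73)²/13.73 + (21−6.87)²/6.87 = 137.0728
df = 5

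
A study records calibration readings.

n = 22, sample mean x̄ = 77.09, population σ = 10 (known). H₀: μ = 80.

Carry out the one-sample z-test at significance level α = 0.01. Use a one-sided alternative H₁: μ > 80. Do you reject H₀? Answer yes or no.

reject H₀: no

SE = σ/√n = 10/√22 = 2.1320
z = (x̄−μ₀)/SE = (77.09−80)/2.1320 = -1.3649
p-value (one-sided, H₁ greater) = 0.91386
At α=0.01: p ≥ α → fail to reject H₀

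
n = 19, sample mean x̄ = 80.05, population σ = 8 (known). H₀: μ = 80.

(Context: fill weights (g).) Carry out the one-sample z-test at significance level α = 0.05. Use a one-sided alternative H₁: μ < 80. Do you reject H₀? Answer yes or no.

SE = σ/√n = 8/√19 = 1.8353
z = (x̄−μ₀)/SE = (80.05−80)/1.8353 = 0.0272
p-value (one-sided, H₁ less) = 0.51087
At α=0.05: p ≥ α → fail to reject H₀

reject H₀: no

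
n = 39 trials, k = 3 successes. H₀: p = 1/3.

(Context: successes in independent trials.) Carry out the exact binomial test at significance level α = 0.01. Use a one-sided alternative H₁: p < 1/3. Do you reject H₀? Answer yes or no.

Exact binomial: n=39, k=3, p₀=1/3=0.3333
P(X≤3) from Σ C(n,i)·p₀^i·(1−p₀)^(n−i)
p-value (one-sided, H₁ less) = 0.00018
At α=0.01: p < α → reject H₀

reject H₀: yes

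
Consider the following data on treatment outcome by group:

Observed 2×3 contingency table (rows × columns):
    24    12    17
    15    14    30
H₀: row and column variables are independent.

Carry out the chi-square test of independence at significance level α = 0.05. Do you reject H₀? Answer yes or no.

reject H₀: no

Row totals [53, 59], col totals [39, 26, 47], n=112
χ² = (24−18.46)²/18.46 + (12−12.30)²/12.30 + (17−22.24)²/22.24 + (15−20.54)²/20.54 + (14−13.70)²/13.70 + (30−24.76)²/24.76 = 5.5209
df = 2
p-value (upper-tail) = 0.06326
At α=0.05: p ≥ α → fail to reject H₀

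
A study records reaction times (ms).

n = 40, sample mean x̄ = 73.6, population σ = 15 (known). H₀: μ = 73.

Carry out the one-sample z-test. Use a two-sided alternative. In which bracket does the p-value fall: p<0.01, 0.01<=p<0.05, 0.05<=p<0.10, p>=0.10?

p-value bracket: p>=0.10

SE = σ/√n = 15/√40 = 2.3717
z = (x̄−μ₀)/SE = (73.6−73)/2.3717 = 0.2530
p-value (two-sided) = 0.80028
→ bracket: p>=0.10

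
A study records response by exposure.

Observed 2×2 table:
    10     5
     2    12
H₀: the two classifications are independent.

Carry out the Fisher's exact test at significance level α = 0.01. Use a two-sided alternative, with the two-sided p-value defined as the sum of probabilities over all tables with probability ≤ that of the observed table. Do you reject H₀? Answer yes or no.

reject H₀: yes

Margins: r₁=15, r₂=14, c₁=12, c₂=17, n=29
p_obs = C(15,10)·C(14,2)/C(29,12); sum pmf over tables with pmf ≤ p_obs
p-value (two-sided) = 0.00778
At α=0.01: p < α → reject H₀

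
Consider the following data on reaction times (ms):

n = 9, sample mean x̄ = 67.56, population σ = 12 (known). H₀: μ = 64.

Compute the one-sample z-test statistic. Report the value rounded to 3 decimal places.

SE = σ/√n = 12/√9 = 4.0000
z = (x̄−μ₀)/SE = (67.56−64)/4.0000 = 0.8900

test statistic = 0.890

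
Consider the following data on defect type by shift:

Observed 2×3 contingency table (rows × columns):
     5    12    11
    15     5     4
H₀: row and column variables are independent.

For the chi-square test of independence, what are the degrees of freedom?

df = (r−1)(c−1) = (2−1)·(3−1) = 2

degrees of freedom = 2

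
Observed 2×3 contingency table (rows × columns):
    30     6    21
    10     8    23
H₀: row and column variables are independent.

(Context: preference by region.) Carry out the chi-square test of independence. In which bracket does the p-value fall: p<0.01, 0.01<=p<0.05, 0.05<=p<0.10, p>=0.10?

Row totals [57, 41], col totals [40, 14, 44], n=98
χ² = (30−23.27)²/23.27 + (6−8.14)²/8.14 + (21−25.59)²/25.59 + (10−16.73)²/16.73 + (8−5.86)²/5.86 + (23−18.41)²/18.41 = 7.9770
df = 2
p-value (upper-tail) = 0.01853
→ bracket: 0.01<=p<0.05

p-value bracket: 0.01<=p<0.05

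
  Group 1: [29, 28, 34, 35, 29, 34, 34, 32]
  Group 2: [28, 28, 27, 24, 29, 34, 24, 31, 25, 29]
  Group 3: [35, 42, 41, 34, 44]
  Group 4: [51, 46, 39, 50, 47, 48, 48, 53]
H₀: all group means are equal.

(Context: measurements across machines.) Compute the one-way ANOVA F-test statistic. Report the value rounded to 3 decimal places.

test statistic = 50.644

Group means [31.88, 27.90, 39.20, 47.75], grand mean 35.871
SSB = Σnᵢ(x̄ᵢ−x̄)² = 1947.409; SSW = ΣΣ(x−x̄ᵢ)² = 346.075
MSB = 1947.409/3 = 649.1363; MSW = 346.075/27 = 12.8176
F = MSB/MSW = 50.6442
df = (3, 27)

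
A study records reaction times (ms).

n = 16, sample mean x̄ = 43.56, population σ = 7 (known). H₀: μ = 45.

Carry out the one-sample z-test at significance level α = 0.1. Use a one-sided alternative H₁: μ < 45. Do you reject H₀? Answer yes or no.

SE = σ/√n = 7/√16 = 1.7500
z = (x̄−μ₀)/SE = (43.56−45)/1.7500 = -0.8229
p-value (one-sided, H₁ less) = 0.20529
At α=0.1: p ≥ α → fail to reject H₀

reject H₀: no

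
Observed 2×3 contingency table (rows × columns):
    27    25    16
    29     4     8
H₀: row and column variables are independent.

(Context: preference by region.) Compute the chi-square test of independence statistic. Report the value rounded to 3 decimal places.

test statistic = 11.993

Row totals [68, 41], col totals [56, 29, 24], n=109
χ² = (27−34.94)²/34.94 + (25−18.09)²/18.09 + (16−14.97)²/14.97 + (29−21.06)²/21.06 + (4−10.91)²/10.91 + (8−9.03)²/9.03 = 11.9928
df = 2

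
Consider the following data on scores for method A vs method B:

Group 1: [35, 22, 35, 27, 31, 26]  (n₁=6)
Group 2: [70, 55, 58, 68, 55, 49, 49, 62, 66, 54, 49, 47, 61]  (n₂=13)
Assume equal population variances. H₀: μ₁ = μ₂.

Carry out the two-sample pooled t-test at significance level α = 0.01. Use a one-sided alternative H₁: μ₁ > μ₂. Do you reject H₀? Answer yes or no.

x̄₁=29.333, s₁=5.241, n₁=6
x̄₂=57.154, s₂=7.755, n₂=13
s_p² = [5·5.241² + 12·7.755²]/17 = 50.5309
SE = √(s_p²·(1/6+1/13)) = 3.5084
t = (29.333−57.154)/3.5084 = -7.9297
df = 17
p-value (one-sided, H₁ greater) = 1.00000
At α=0.01: p ≥ α → fail to reject H₀

reject H₀: no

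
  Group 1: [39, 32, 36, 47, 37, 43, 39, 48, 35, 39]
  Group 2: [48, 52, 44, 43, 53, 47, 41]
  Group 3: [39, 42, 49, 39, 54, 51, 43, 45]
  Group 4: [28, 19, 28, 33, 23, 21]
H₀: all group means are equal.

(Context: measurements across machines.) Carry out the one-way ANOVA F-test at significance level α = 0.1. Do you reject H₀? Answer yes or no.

Group means [39.50, 46.86, 45.25, 25.33], grand mean 39.903
SSB = Σnᵢ(x̄ᵢ−x̄)² = 1842.519; SSW = ΣΣ(x−x̄ᵢ)² = 714.190
MSB = 1842.519/3 = 614.1731; MSW = 714.190/27 = 26.4515
F = MSB/MSW = 23.2188
df = (3, 27)
p-value (upper-tail) = 0.00000
At α=0.1: p < α → reject H₀

reject H₀: yes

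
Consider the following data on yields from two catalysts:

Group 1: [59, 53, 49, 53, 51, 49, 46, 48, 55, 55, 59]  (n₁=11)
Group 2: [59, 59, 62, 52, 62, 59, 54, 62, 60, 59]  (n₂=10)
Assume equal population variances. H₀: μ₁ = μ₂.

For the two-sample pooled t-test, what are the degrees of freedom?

degrees of freedom = 19

df = n₁ + n₂ − 2 = 11 + 10 − 2 = 19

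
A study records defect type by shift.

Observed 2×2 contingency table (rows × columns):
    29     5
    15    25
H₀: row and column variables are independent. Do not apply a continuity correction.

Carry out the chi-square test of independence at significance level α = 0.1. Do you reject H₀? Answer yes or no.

Row totals [34, 40], col totals [44, 30], n=74
χ² = (29−20.22)²/20.22 + (5−13.78)²/13.78 + (15−23.78)²/23.78 + (25−16.22)²/16.22 = 17.4159
df = 1
p-value (upper-tail) = 0.00003
At α=0.1: p < α → reject H₀

reject H₀: yes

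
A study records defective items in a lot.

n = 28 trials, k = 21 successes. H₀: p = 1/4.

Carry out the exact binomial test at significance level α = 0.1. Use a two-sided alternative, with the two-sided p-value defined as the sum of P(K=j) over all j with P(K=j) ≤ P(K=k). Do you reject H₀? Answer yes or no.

Exact binomial: n=28, k=21, p₀=1/4=0.2500
P(X=j) = C(n,j)·p₀^j·(1−p₀)^(n−j); p = Σ P(X=j) over j with P(X=j) ≤ P(X=21)
p-value (two-sided) = 0.00000
At α=0.1: p < α → reject H₀

reject H₀: yes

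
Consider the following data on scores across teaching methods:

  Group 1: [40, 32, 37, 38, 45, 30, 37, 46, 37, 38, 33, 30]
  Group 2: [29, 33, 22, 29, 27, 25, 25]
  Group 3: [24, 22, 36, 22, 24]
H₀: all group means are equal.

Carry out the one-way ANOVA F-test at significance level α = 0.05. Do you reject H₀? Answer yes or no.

reject H₀: yes

Group means [36.92, 27.14, 25.60], grand mean 31.708
SSB = Σnᵢ(x̄ᵢ−x̄)² = 657.985; SSW = ΣΣ(x−x̄ᵢ)² = 510.974
MSB = 657.985/2 = 328.9923; MSW = 510.974/21 = 24.3321
F = MSB/MSW = 13.5209
df = (2, 21)
p-value (upper-tail) = 0.00017
At α=0.05: p < α → reject H₀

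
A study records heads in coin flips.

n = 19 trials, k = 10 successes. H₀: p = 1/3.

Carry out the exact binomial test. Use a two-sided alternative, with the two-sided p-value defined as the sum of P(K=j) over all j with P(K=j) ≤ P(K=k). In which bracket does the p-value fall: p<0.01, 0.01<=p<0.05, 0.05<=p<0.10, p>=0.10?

p-value bracket: 0.05<=p<0.10

Exact binomial: n=19, k=10, p₀=1/3=0.3333
P(X=j) = C(n,j)·p₀^j·(1−p₀)^(n−j); p = Σ P(X=j) over j with P(X=j) ≤ P(X=10)
p-value (two-sided) = 0.08879
→ bracket: 0.05<=p<0.10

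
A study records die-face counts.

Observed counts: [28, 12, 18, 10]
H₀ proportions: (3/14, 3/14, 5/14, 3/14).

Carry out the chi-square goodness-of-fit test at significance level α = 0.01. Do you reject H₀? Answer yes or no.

reject H₀: yes

n = 68; E_i = n·p_i = [14.57, 14.57, 24.29, 14.57]
χ² = (28−14.57)²/14.57 + (12−14.57)²/14.57 + (18−24.29)²/24.29 + (10−14.57)²/14.57 = 15.8902
df = 3
p-value (upper-tail) = 0.00119
At α=0.01: p < α → reject H₀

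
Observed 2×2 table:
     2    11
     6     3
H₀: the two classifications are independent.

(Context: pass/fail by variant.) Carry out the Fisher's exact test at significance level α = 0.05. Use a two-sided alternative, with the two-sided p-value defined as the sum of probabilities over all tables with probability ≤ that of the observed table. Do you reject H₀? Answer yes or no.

Margins: r₁=13, r₂=9, c₁=8, c₂=14, n=22
p_obs = C(13,2)·C(9,6)/C(22,8); sum pmf over tables with pmf ≤ p_obs
p-value (two-sided) = 0.02601
At α=0.05: p < α → reject H₀

reject H₀: yes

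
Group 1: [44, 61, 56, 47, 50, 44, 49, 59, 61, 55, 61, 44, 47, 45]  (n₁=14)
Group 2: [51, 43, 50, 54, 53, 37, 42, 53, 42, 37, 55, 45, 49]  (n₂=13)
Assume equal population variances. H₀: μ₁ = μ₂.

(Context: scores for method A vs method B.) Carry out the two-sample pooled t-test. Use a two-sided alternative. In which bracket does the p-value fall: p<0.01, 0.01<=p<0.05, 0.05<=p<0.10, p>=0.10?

x̄₁=51.643, s₁=6.902, n₁=14
x̄₂=47.000, s₂=6.351, n₂=13
s_p² = [13·6.902² + 12·6.351²]/25 = 44.1286
SE = √(s_p²·(1/14+1/13)) = 2.5586
t = (51.643−47.000)/2.5586 = 1.8146
df = 25
p-value (two-sided) = 0.08160
→ bracket: 0.05<=p<0.10

p-value bracket: 0.05<=p<0.10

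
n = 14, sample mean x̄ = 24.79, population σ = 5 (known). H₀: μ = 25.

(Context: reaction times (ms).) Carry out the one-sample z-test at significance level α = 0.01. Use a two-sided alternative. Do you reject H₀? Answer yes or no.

reject H₀: no

SE = σ/√n = 5/√14 = 1.3363
z = (x̄−μ₀)/SE = (24.79−25)/1.3363 = -0.1571
p-value (two-sided) = 0.87513
At α=0.01: p ≥ α → fail to reject H₀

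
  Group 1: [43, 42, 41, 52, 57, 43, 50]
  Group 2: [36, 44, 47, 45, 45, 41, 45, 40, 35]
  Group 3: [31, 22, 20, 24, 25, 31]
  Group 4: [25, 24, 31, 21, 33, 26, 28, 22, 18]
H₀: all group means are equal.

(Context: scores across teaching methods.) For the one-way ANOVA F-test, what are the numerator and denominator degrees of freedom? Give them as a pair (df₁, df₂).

k = 4 groups, N = 31 total
df = (k−1, N−k) = (4−1, 31−4) = (3, 27)

degrees of freedom = [3, 27]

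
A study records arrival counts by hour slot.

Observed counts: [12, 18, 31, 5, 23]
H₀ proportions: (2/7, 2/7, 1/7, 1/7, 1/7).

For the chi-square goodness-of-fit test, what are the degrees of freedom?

degrees of freedom = 4

df = k − 1 = 5 − 1 = 4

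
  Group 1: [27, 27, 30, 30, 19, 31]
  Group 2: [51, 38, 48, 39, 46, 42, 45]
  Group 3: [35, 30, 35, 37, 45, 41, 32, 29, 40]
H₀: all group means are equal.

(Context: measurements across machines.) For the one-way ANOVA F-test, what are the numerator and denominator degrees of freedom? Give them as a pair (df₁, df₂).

degrees of freedom = [2, 19]

k = 3 groups, N = 22 total
df = (k−1, N−k) = (3−1, 22−3) = (2, 19)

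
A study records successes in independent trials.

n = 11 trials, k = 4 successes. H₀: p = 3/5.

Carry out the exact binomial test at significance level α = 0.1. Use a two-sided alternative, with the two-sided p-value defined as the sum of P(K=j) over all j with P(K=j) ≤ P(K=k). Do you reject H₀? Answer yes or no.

Exact binomial: n=11, k=4, p₀=3/5=0.6000
P(X=j) = C(n,j)·p₀^j·(1−p₀)^(n−j); p = Σ P(X=j) over j with P(X=j) ≤ P(X=4)
p-value (two-sided) = 0.12959
At α=0.1: p ≥ α → fail to reject H₀

reject H₀: no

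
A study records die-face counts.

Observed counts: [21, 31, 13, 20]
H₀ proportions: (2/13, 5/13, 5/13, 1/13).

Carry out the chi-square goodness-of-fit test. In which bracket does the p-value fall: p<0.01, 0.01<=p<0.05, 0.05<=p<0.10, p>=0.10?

p-value bracket: p<0.01

n = 85; E_i = n·p_i = [13.08, 32.69, 32.69, 6.54]
χ² = (21−13.08)²/13.08 + (31−32.69)²/32.69 + (13−32.69)²/32.69 + (20−6.54)²/6.54 = 44.4647
df = 3
p-value (upper-tail) = 0.00000
→ bracket: p<0.01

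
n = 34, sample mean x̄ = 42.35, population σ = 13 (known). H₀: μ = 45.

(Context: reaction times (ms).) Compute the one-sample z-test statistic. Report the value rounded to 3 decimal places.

SE = σ/√n = 13/√34 = 2.2295
z = (x̄−μ₀)/SE = (42.35−45)/2.2295 = -1.1886

test statistic = -1.189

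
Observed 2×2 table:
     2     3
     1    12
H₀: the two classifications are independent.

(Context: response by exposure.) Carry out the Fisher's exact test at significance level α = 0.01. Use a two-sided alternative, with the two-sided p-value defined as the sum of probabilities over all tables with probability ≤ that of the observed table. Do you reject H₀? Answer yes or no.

Margins: r₁=5, r₂=13, c₁=3, c₂=15, n=18
p_obs = C(5,2)·C(13,1)/C(18,3); sum pmf over tables with pmf ≤ p_obs
p-value (two-sided) = 0.17157
At α=0.01: p ≥ α → fail to reject H₀

reject H₀: no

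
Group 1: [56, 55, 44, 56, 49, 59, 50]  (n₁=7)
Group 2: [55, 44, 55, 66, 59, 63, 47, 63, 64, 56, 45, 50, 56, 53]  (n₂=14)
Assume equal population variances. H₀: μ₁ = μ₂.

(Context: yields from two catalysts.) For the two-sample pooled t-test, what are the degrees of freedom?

degrees of freedom = 19

df = n₁ + n₂ − 2 = 7 + 14 − 2 = 19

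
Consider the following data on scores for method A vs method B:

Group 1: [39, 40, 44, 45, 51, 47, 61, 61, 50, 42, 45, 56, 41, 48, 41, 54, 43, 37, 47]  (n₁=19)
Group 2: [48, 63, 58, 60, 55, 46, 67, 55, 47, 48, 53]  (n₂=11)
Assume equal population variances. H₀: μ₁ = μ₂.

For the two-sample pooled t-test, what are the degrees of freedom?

degrees of freedom = 28

df = n₁ + n₂ − 2 = 19 + 11 − 2 = 28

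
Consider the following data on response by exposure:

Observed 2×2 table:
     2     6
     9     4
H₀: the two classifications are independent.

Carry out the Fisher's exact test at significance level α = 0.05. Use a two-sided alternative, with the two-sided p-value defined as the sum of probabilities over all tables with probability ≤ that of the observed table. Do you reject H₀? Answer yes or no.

Margins: r₁=8, r₂=13, c₁=11, c₂=10, n=21
p_obs = C(8,2)·C(13,9)/C(21,11); sum pmf over tables with pmf ≤ p_obs
p-value (two-sided) = 0.08050
At α=0.05: p ≥ α → fail to reject H₀

reject H₀: no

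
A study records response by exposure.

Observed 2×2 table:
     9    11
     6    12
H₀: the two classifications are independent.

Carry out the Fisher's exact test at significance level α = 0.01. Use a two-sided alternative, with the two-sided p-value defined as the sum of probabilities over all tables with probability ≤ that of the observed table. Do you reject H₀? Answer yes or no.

reject H₀: no

Margins: r₁=20, r₂=18, c₁=15, c₂=23, n=38
p_obs = C(20,9)·C(18,6)/C(38,15); sum pmf over tables with pmf ≤ p_obs
p-value (two-sided) = 0.52163
At α=0.01: p ≥ α → fail to reject H₀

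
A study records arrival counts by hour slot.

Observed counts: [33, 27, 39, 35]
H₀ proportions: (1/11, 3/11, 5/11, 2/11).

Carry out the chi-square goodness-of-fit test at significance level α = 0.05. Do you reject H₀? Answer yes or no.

reject H₀: yes

n = 134; E_i = n·p_i = [12.18, 36.55, 60.91, 24.36]
χ² = (33−12.18)²/12.18 + (27−36.55)²/36.55 + (39−60.91)²/60.91 + (35−24.36)²/24.36 = 50.5948
df = 3
p-value (upper-tail) = 0.00000
At α=0.05: p < α → reject H₀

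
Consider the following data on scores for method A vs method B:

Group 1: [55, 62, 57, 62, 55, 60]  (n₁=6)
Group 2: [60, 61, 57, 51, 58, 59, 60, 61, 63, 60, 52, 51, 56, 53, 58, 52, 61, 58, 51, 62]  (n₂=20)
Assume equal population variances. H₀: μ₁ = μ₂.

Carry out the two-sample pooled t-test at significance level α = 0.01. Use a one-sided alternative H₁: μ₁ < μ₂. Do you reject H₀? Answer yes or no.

reject H₀: no

x̄₁=58.500, s₁=3.271, n₁=6
x̄₂=57.200, s₂=4.086, n₂=20
s_p² = [5·3.271² + 19·4.086²]/24 = 15.4458
SE = √(s_p²·(1/6+1/20)) = 1.8294
t = (58.500−57.200)/1.8294 = 0.7106
df = 24
p-value (one-sided, H₁ less) = 0.75792
At α=0.01: p ≥ α → fail to reject H₀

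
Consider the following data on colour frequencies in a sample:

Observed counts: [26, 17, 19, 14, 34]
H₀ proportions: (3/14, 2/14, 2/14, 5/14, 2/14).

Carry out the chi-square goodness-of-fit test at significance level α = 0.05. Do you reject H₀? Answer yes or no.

reject H₀: yes

n = 110; E_i = n·p_i = [23.57, 15.71, 15.71, 39.29, 15.71]
χ² = (26−23.57)²/23.57 + (17−15.71)²/15.71 + (19−15.71)²/15.71 + (14−39.29)²/39.29 + (34−15.71)²/15.71 = 38.5952
df = 4
p-value (upper-tail) = 0.00000
At α=0.05: p < α → reject H₀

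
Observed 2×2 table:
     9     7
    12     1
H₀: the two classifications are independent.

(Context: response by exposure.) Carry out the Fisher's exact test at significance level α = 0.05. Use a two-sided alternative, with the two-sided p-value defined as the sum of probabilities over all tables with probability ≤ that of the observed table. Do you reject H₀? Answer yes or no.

reject H₀: yes

Margins: r₁=16, r₂=13, c₁=21, c₂=8, n=29
p_obs = C(16,9)·C(13,12)/C(29,21); sum pmf over tables with pmf ≤ p_obs
p-value (two-sided) = 0.04434
At α=0.05: p < α → reject H₀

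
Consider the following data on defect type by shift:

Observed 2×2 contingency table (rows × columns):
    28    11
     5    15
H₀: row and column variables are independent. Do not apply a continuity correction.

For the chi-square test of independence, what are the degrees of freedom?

degrees of freedom = 1

df = (r−1)(c−1) = (2−1)·(2−1) = 1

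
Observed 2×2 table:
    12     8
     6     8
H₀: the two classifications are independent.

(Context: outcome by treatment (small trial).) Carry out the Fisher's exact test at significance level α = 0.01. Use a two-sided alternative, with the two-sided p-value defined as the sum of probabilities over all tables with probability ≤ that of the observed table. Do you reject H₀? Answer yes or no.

Margins: r₁=20, r₂=14, c₁=18, c₂=16, n=34
p_obs = C(20,12)·C(14,6)/C(34,18); sum pmf over tables with pmf ≤ p_obs
p-value (two-sided) = 0.48671
At α=0.01: p ≥ α → fail to reject H₀

reject H₀: no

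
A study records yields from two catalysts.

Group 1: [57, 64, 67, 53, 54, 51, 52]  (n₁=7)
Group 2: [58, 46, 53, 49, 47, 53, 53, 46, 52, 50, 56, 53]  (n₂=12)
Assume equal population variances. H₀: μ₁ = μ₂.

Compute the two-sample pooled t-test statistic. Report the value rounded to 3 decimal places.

x̄₁=56.857, s₁=6.256, n₁=7
x̄₂=51.333, s₂=3.822, n₂=12
s_p² = [6·6.256² + 11·3.822²]/17 = 23.2661
SE = √(s_p²·(1/7+1/12)) = 2.2940
t = (56.857−51.333)/2.2940 = 2.4079
df = 17

test statistic = 2.408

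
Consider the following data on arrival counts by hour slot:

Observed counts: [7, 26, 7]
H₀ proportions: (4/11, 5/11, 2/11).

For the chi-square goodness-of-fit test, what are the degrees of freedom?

df = k − 1 = 3 − 1 = 2

degrees of freedom = 2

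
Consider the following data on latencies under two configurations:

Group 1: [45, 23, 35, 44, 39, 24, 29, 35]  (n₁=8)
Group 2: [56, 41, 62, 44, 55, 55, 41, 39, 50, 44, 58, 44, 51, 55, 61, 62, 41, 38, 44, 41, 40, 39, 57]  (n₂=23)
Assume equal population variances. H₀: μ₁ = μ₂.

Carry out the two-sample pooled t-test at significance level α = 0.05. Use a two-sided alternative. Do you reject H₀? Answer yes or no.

x̄₁=34.250, s₁=8.396, n₁=8
x̄₂=48.609, s₂=8.376, n₂=23
s_p² = [7·8.396² + 22·8.376²]/29 = 70.2406
SE = √(s_p²·(1/8+1/23)) = 3.4401
t = (34.250−48.609)/3.4401 = -4.1740
df = 29
p-value (two-sided) = 0.00025
At α=0.05: p < α → reject H₀

reject H₀: yes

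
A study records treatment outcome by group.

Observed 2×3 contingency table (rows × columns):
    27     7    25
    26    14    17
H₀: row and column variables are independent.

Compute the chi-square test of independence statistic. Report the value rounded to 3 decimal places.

Row totals [59, 57], col totals [53, 21, 42], n=116
χ² = (27−26.96)²/26.96 + (7−10.68)²/10.68 + (25−21.36)²/21.36 + (26−26.04)²/26.04 + (14−10.32)²/10.32 + (17−20.64)²/20.64 = 3.8427
df = 2

test statistic = 3.843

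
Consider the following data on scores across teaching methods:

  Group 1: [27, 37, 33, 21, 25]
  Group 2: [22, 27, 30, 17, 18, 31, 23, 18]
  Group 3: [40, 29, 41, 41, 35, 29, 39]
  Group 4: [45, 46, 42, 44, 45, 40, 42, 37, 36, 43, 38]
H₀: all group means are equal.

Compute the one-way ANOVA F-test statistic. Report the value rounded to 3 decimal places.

test statistic = 23.388

Group means [28.60, 23.25, 36.29, 41.64], grand mean 33.581
SSB = Σnᵢ(x̄ᵢ−x̄)² = 1742.874; SSW = ΣΣ(x−x̄ᵢ)² = 670.674
MSB = 1742.874/3 = 580.9581; MSW = 670.674/27 = 24.8398
F = MSB/MSW = 23.3882
df = (3, 27)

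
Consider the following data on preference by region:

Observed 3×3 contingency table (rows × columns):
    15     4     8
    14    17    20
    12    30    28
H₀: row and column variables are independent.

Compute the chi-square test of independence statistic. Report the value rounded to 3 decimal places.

Row totals [27, 51, 70], col totals [41, 51, 56], n=148
χ² = (15−7.48)²/7.48 + (4−9.30)²/9.30 + (8−10.22)²/10.22 + (14−14.13)²/14.13 + (17−17.57)²/17.57 + (20−19.30)²/19.30 + (12−19.39)²/19.39 + (30−24.12)²/24.12 + (28−26.49)²/26.49 = 15.4478
df = 4

test statistic = 15.448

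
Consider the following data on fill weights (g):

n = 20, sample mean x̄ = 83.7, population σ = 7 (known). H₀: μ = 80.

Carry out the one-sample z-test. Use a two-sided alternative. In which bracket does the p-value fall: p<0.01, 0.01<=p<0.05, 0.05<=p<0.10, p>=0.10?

p-value bracket: 0.01<=p<0.05

SE = σ/√n = 7/√20 = 1.5652
z = (x̄−μ₀)/SE = (83.7−80)/1.5652 = 2.3638
p-value (two-sided) = 0.01809
→ bracket: 0.01<=p<0.05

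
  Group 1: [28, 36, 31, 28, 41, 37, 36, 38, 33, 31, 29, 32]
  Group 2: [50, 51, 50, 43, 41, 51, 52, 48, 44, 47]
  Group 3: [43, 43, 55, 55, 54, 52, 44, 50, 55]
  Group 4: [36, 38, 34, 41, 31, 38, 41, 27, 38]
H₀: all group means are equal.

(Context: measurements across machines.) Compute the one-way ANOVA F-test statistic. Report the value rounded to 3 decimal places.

Group means [33.33, 47.70, 50.11, 36.00], grand mean 41.300
SSB = Σnᵢ(x̄ᵢ−x̄)² = 2122.744; SSW = ΣΣ(x−x̄ᵢ)² = 729.656
MSB = 2122.744/3 = 707.5815; MSW = 729.656/36 = 20.2682
F = MSB/MSW = 34.9109
df = (3, 36)

test statistic = 34.911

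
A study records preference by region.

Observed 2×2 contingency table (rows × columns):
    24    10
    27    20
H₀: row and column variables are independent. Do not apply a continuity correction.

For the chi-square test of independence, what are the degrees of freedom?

df = (r−1)(c−1) = (2−1)·(2−1) = 1

degrees of freedom = 1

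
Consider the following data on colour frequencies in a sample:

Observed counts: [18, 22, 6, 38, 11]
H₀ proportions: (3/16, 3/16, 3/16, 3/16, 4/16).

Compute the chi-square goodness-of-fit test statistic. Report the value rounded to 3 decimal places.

n = 95; E_i = n·p_i = [17.81, 17.81, 17.81, 17.81, 23.75]
χ² = (18−17.81)²/17.81 + (22−17.81)²/17.81 + (6−17.81)²/17.81 + (38−17.81)²/17.81 + (11−23.75)²/23.75 = 38.5439
df = 4

test statistic = 38.544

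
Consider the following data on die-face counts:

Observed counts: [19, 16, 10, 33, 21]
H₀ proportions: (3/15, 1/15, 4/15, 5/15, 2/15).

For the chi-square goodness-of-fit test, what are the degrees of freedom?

degrees of freedom = 4

df = k − 1 = 5 − 1 = 4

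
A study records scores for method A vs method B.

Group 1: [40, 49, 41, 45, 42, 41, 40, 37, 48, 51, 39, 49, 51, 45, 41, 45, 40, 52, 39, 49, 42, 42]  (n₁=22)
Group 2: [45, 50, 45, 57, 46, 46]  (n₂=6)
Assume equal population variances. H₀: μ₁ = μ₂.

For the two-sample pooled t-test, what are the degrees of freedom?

df = n₁ + n₂ − 2 = 22 + 6 − 2 = 26

degrees of freedom = 26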